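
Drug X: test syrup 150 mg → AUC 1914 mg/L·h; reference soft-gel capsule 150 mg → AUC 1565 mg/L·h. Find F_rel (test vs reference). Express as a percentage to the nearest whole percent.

F_rel = (AUC_test/D_test) / (AUC_ref/D_ref)
      = (1914/150) / (1565/150)
      = 12.76 / 10.4333 = 1.2230 = 122.30%

F_rel = 122%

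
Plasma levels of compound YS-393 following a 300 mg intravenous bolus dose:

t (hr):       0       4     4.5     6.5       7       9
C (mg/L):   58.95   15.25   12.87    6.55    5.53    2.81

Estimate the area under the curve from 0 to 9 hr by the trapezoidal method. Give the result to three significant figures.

Trapezoidal AUC_0→9:
  [0→4]: (58.95+15.25)/2 × 4 = 148.4
  [4→4.5]: (15.25+12.87)/2 × 0.5 = 7.03
  [4.5→6.5]: (12.87+6.55)/2 × 2 = 19.42
  [6.5→7]: (6.55+5.53)/2 × 0.5 = 3.02
  [7→9]: (5.53+2.81)/2 × 2 = 8.34
  Sum = 186.21 mg/L·hr

AUC = 186 mg/L·hr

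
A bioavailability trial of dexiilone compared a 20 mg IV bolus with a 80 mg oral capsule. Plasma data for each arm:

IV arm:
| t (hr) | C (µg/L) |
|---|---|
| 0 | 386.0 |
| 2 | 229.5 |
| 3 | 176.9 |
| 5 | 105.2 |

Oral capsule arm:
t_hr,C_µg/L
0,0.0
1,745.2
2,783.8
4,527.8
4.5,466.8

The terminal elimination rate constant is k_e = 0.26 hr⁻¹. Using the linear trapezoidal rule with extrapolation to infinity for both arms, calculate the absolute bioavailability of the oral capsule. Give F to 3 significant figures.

F = 0.746

Trapezoidal AUC_0→5 (IV):
  [0→2]: (386.0+229.5)/2 × 2 = 615.5
  [2→3]: (229.5+176.9)/2 × 1 = 203.2
  [3→5]: (176.9+105.2)/2 × 2 = 282.1
  Sum = 1100.8 µg/L·hr
IV tail: 105.2/0.26 = 404.615; AUC_iv,0→∞ = 1100.8 + 404.615 = 1505.415 µg/L·hr
Trapezoidal AUC_0→4.5 (oral capsule):
  [0→1]: (0.0+745.2)/2 × 1 = 372.6
  [1→2]: (745.2+783.8)/2 × 1 = 764.5
  [2→4]: (783.8+527.8)/2 × 2 = 1311.6
  [4→4.5]: (527.8+466.8)/2 × 0.5 = 248.65
  Sum = 2697.35 µg/L·hr
oral capsule tail: 466.8/0.26 = 1795.385; AUC_ev,0→∞ = 2697.35 + 1795.385 = 4492.735 µg/L·hr
F = (AUC_ev/D_ev)/(AUC_iv/D_iv) = (4492.735/80)/(1505.415/20) = 56.1592/75.27075 = 0.7461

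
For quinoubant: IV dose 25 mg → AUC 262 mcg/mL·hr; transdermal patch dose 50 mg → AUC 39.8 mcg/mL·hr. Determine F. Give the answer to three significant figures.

F = (AUC_ev / D_ev) / (AUC_iv / D_iv)
  = (39.8/50) / (262/25)
  = 0.796 / 10.48 = 0.0760

F = 0.0760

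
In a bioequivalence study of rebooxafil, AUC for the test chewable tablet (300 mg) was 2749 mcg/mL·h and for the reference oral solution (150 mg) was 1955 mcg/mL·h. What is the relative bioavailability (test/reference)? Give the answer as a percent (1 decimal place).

F_rel = 70.3%

F_rel = (AUC_test/D_test) / (AUC_ref/D_ref)
      = (2749/300) / (1955/150)
      = 9.16333 / 13.0333 = 0.7031 = 70.31%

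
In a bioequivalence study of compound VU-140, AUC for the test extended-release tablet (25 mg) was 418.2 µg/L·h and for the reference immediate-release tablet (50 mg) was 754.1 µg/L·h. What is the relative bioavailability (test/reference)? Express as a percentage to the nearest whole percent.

F_rel = 111%

F_rel = (AUC_test/D_test) / (AUC_ref/D_ref)
      = (418.2/25) / (754.1/50)
      = 16.728 / 15.082 = 1.1091 = 110.91%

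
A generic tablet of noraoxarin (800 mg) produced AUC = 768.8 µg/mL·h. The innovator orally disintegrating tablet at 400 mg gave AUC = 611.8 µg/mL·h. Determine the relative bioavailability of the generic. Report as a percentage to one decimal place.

F_rel = 62.8%

F_rel = (AUC_test/D_test) / (AUC_ref/D_ref)
      = (768.8/800) / (611.8/400)
      = 0.961 / 1.5295 = 0.6283 = 62.83%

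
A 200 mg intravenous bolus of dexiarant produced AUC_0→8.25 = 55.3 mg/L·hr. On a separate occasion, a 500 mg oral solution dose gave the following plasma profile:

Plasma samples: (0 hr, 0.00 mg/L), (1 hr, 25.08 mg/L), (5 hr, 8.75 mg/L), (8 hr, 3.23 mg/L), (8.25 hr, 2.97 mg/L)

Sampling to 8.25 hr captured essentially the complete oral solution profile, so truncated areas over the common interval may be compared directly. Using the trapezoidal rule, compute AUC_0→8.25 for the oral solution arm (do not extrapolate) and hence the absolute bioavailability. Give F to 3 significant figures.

F = 0.716

Trapezoidal AUC_0→8.25 (oral solution):
  [0→1]: (0.00+25.08)/2 × 1 = 12.54
  [1→5]: (25.08+8.75)/2 × 4 = 67.66
  [5→8]: (8.75+3.23)/2 × 3 = 17.97
  [8→8.25]: (3.23+2.97)/2 × 0.25 = 0.775
  Sum = 98.945 mg/L·hr
F = (AUC_ev/D_ev)/(AUC_iv/D_iv) = (98.945/500)/(55.3/200) = 0.19789/0.2765 = 0.7157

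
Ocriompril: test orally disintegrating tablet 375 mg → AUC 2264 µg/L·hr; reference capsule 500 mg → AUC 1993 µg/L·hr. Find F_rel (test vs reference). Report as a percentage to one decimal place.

F_rel = 151.5%

F_rel = (AUC_test/D_test) / (AUC_ref/D_ref)
      = (2264/375) / (1993/500)
      = 6.03733 / 3.986 = 1.5146 = 151.46%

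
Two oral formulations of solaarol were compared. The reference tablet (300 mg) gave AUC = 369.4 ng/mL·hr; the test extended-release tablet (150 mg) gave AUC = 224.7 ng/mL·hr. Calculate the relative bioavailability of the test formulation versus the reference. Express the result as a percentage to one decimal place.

F_rel = (AUC_test/D_test) / (AUC_ref/D_ref)
      = (224.7/150) / (369.4/300)
      = 1.498 / 1.23133 = 1.2166 = 121.66%

F_rel = 121.7%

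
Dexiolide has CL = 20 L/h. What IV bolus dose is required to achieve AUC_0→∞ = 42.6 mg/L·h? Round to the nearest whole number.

Dose = 852 mg

Dose_iv = CL × AUC_0→∞
     = 20 × 42.6 = 852 mg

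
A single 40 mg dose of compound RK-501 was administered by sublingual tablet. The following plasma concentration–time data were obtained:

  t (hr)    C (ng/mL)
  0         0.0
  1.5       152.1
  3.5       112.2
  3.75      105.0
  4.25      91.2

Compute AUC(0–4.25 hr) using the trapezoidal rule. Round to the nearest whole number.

AUC = 455 ng/mL·hr

Trapezoidal AUC_0→4.25:
  [0→1.5]: (0.0+152.1)/2 × 1.5 = 114.075
  [1.5→3.5]: (152.1+112.2)/2 × 2 = 264.3
  [3.5→3.75]: (112.2+105.0)/2 × 0.25 = 27.15
  [3.75→4.25]: (105.0+91.2)/2 × 0.5 = 49.05
  Sum = 454.575 ng/mL·hr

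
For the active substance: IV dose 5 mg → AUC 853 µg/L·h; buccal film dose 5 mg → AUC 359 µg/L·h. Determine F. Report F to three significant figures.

F = 0.421

F = (AUC_ev / D_ev) / (AUC_iv / D_iv)
  = (359/5) / (853/5)
  = 71.8 / 170.6 = 0.4209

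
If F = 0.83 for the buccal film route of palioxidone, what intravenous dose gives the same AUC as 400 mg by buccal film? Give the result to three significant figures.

D_iv = 332 mg

Systemic exposure from an extravascular dose = F × D_ev, so the equivalent IV dose is F × D_ev.
D_iv = F × D_ev = 0.83 × 400 = 332 mg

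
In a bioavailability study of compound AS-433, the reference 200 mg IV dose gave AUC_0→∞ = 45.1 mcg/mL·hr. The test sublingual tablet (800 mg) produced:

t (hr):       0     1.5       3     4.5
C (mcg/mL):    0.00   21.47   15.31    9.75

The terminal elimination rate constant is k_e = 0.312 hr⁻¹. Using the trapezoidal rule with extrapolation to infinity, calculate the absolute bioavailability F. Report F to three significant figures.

F = 0.520

Trapezoidal AUC_0→4.5 (sublingual tablet):
  [0→1.5]: (0.00+21.47)/2 × 1.5 = 16.1025
  [1.5→3]: (21.47+15.31)/2 × 1.5 = 27.585
  [3→4.5]: (15.31+9.75)/2 × 1.5 = 18.795
  Sum = 62.4825 mcg/mL·hr
Tail: C_last/k_e = 9.75/0.312 = 31.250
AUC_0→∞ (sublingual tablet) = 62.4825 + 31.250 = 93.7325 mcg/mL·hr
F = (AUC_ev/D_ev)/(AUC_iv/D_iv) = (93.7325/800)/(45.1/200) = 0.117166/0.2255 = 0.5196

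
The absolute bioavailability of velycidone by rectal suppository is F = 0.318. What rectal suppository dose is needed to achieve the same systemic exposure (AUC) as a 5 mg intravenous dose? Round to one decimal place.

For equal systemic exposure: F × D_ev = D_iv
D_ev = D_iv / F = 5 / 0.318 = 15.7233 mg

D_rectal = 15.7 mg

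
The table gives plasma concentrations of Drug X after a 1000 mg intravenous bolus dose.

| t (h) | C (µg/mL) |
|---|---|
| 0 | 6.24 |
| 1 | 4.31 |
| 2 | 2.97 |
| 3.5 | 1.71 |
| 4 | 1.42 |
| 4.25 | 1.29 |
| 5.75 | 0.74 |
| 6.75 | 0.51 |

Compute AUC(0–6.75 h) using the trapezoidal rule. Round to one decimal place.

Trapezoidal AUC_0→6.75:
  [0→1]: (6.24+4.31)/2 × 1 = 5.275
  [1→2]: (4.31+2.97)/2 × 1 = 3.64
  [2→3.5]: (2.97+1.71)/2 × 1.5 = 3.51
  [3.5→4]: (1.71+1.42)/2 × 0.5 = 0.7825
  [4→4.25]: (1.42+1.29)/2 × 0.25 = 0.33875
  [4.25→5.75]: (1.29+0.74)/2 × 1.5 = 1.5225
  [5.75→6.75]: (0.74+0.51)/2 × 1 = 0.625
  Sum = 15.69375 µg/mL·h

AUC = 15.7 µg/mL·h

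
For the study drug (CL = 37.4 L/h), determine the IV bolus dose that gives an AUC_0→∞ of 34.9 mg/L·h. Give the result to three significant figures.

Dose = 1310 mg

Dose_iv = CL × AUC_0→∞
     = 37.4 × 34.9 = 1305.26 mg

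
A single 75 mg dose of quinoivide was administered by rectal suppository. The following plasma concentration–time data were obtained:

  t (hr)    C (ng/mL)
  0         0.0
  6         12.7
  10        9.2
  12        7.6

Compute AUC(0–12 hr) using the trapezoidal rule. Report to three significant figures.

Trapezoidal AUC_0→12:
  [0→6]: (0.0+12.7)/2 × 6 = 38.1
  [6→10]: (12.7+9.2)/2 × 4 = 43.8
  [10→12]: (9.2+7.6)/2 × 2 = 16.8
  Sum = 98.7 ng/mL·hr

AUC = 98.7 ng/mL·hr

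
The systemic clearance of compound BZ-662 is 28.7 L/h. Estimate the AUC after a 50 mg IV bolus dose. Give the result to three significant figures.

AUC_0→∞ = Dose_iv / CL
        = 50 / 28.7 = 1.74216 mg/L·h

AUC = 1.74 mg/L·h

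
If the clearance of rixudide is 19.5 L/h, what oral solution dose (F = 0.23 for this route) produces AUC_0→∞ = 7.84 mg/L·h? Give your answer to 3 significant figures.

Dose = 665 mg

Dose = CL × AUC_0→∞ / F
     = 19.5 × 7.84 / 0.23 = 664.696 mg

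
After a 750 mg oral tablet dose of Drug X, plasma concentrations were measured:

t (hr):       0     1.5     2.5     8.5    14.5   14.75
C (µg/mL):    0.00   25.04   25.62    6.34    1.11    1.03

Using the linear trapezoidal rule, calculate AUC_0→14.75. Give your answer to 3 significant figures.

Trapezoidal AUC_0→14.75:
  [0→1.5]: (0.00+25.04)/2 × 1.5 = 18.78
  [1.5→2.5]: (25.04+25.62)/2 × 1 = 25.33
  [2.5→8.5]: (25.62+6.34)/2 × 6 = 95.88
  [8.5→14.5]: (6.34+1.11)/2 × 6 = 22.35
  [14.5→14.75]: (1.11+1.03)/2 × 0.25 = 0.2675
  Sum = 162.6075 µg/mL·hr

AUC = 163 µg/mL·hr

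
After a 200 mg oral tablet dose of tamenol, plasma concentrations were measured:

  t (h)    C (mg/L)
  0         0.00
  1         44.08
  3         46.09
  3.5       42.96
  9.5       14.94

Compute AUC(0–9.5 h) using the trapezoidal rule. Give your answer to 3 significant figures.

Trapezoidal AUC_0→9.5:
  [0→1]: (0.00+44.08)/2 × 1 = 22.04
  [1→3]: (44.08+46.09)/2 × 2 = 90.17
  [3→3.5]: (46.09+42.96)/2 × 0.5 = 22.2625
  [3.5→9.5]: (42.96+14.94)/2 × 6 = 173.7
  Sum = 308.1725 mg/L·h

AUC = 308 mg/L·h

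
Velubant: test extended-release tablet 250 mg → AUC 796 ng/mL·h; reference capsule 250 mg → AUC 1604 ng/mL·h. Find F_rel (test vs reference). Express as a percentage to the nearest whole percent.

F_rel = 50%

F_rel = (AUC_test/D_test) / (AUC_ref/D_ref)
      = (796/250) / (1604/250)
      = 3.184 / 6.416 = 0.4963 = 49.63%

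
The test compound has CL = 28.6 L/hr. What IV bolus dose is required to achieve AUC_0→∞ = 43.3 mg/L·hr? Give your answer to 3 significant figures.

Dose_iv = CL × AUC_0→∞
     = 28.6 × 43.3 = 1238.38 mg

Dose = 1240 mg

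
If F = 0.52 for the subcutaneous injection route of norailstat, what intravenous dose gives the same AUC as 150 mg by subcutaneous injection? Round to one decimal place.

D_iv = 78.0 mg

Systemic exposure from an extravascular dose = F × D_ev, so the equivalent IV dose is F × D_ev.
D_iv = F × D_ev = 0.52 × 150 = 78 mg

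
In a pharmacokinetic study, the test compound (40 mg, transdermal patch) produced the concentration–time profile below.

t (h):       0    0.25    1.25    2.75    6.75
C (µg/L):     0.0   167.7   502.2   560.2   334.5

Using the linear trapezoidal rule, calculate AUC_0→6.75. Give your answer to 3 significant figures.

AUC = 2940 µg/L·h

Trapezoidal AUC_0→6.75:
  [0→0.25]: (0.0+167.7)/2 × 0.25 = 20.9625
  [0.25→1.25]: (167.7+502.2)/2 × 1 = 334.95
  [1.25→2.75]: (502.2+560.2)/2 × 1.5 = 796.8
  [2.75→6.75]: (560.2+334.5)/2 × 4 = 1789.4
  Sum = 2942.1125 µg/L·h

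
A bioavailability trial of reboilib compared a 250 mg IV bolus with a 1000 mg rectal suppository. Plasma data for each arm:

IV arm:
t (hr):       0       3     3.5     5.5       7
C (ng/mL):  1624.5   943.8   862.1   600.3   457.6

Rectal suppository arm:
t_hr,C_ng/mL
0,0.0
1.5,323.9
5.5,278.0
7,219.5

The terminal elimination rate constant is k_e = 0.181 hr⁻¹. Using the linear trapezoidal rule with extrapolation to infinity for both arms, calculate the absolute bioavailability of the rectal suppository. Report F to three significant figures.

F = 0.0834

Trapezoidal AUC_0→7 (IV):
  [0→3]: (1624.5+943.8)/2 × 3 = 3852.45
  [3→3.5]: (943.8+862.1)/2 × 0.5 = 451.475
  [3.5→5.5]: (862.1+600.3)/2 × 2 = 1462.4
  [5.5→7]: (600.3+457.6)/2 × 1.5 = 793.425
  Sum = 6559.75 ng/mL·hr
IV tail: 457.6/0.181 = 2528.177; AUC_iv,0→∞ = 6559.75 + 2528.177 = 9087.927 ng/mL·hr
Trapezoidal AUC_0→7 (rectal suppository):
  [0→1.5]: (0.0+323.9)/2 × 1.5 = 242.925
  [1.5→5.5]: (323.9+278.0)/2 × 4 = 1203.8
  [5.5→7]: (278.0+219.5)/2 × 1.5 = 373.125
  Sum = 1819.85 ng/mL·hr
rectal suppository tail: 219.5/0.181 = 1212.707; AUC_ev,0→∞ = 1819.85 + 1212.707 = 3032.557 ng/mL·hr
F = (AUC_ev/D_ev)/(AUC_iv/D_iv) = (3032.557/1000)/(9087.927/250) = 3.032557/36.351708 = 0.0834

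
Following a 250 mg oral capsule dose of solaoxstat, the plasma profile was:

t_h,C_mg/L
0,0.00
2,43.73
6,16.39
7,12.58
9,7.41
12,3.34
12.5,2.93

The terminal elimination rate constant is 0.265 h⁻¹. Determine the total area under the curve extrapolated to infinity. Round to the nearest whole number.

AUC = 227 mg/L·h

Trapezoidal AUC_0→12.5:
  [0→2]: (0.00+43.73)/2 × 2 = 43.73
  [2→6]: (43.73+16.39)/2 × 4 = 120.24
  [6→7]: (16.39+12.58)/2 × 1 = 14.485
  [7→9]: (12.58+7.41)/2 × 2 = 19.99
  [9→12]: (7.41+3.34)/2 × 3 = 16.125
  [12→12.5]: (3.34+2.93)/2 × 0.5 = 1.5675
  Sum = 216.1375 mg/L·h
Extrapolated tail: C_last / k_e = 2.93 / 0.265 = 11.057
AUC_0→∞ = 216.1375 + 11.057 = 227.1945 mg/L·h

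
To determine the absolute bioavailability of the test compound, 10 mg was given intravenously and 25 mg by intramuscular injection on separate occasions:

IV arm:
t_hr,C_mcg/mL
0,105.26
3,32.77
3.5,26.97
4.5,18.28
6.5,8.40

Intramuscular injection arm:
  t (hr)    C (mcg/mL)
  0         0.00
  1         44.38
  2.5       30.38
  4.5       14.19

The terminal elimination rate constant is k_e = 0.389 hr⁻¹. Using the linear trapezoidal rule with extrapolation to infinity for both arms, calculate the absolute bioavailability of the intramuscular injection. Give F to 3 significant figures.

Trapezoidal AUC_0→6.5 (IV):
  [0→3]: (105.26+32.77)/2 × 3 = 207.045
  [3→3.5]: (32.77+26.97)/2 × 0.5 = 14.935
  [3.5→4.5]: (26.97+18.28)/2 × 1 = 22.625
  [4.5→6.5]: (18.28+8.40)/2 × 2 = 26.68
  Sum = 271.285 mcg/mL·hr
IV tail: 8.40/0.389 = 21.594; AUC_iv,0→∞ = 271.285 + 21.594 = 292.879 mcg/mL·hr
Trapezoidal AUC_0→4.5 (intramuscular injection):
  [0→1]: (0.00+44.38)/2 × 1 = 22.19
  [1→2.5]: (44.38+30.38)/2 × 1.5 = 56.07
  [2.5→4.5]: (30.38+14.19)/2 × 2 = 44.57
  Sum = 122.83 mcg/mL·hr
intramuscular injection tail: 14.19/0.389 = 36.478; AUC_ev,0→∞ = 122.83 + 36.478 = 159.308 mcg/mL·hr
F = (AUC_ev/D_ev)/(AUC_iv/D_iv) = (159.308/25)/(292.879/10) = 6.37232/29.2879 = 0.2176

F = 0.218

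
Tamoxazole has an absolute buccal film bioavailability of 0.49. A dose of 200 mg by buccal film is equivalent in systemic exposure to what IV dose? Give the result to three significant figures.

Systemic exposure from an extravascular dose = F × D_ev, so the equivalent IV dose is F × D_ev.
D_iv = F × D_ev = 0.49 × 200 = 98 mg

D_iv = 98.0 mg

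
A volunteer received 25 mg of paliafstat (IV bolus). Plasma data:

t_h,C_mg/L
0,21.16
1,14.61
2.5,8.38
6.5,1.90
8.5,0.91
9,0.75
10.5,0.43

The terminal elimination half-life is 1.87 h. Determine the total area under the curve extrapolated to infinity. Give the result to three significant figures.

AUC = 61.0 mg/L·h

Trapezoidal AUC_0→10.5:
  [0→1]: (21.16+14.61)/2 × 1 = 17.885
  [1→2.5]: (14.61+8.38)/2 × 1.5 = 17.2425
  [2.5→6.5]: (8.38+1.90)/2 × 4 = 20.56
  [6.5→8.5]: (1.90+0.91)/2 × 2 = 2.81
  [8.5→9]: (0.91+0.75)/2 × 0.5 = 0.415
  [9→10.5]: (0.75+0.43)/2 × 1.5 = 0.885
  Sum = 59.7975 mg/L·h
k_e = ln2 / t½ = 0.693147 / 1.87 = 0.3707 h^-1
Extrapolated tail: C_last / k_e = 0.43 / 0.3707 = 1.160
AUC_0→∞ = 59.7975 + 1.160 = 60.9575 mg/L·h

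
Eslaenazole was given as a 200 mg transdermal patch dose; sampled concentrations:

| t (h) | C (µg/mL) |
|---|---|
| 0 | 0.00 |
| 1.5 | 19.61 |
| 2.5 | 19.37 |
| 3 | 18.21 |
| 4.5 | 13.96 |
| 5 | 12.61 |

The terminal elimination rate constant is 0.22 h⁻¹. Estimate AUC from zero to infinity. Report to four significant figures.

Trapezoidal AUC_0→5:
  [0→1.5]: (0.00+19.61)/2 × 1.5 = 14.7075
  [1.5→2.5]: (19.61+19.37)/2 × 1 = 19.49
  [2.5→3]: (19.37+18.21)/2 × 0.5 = 9.395
  [3→4.5]: (18.21+13.96)/2 × 1.5 = 24.1275
  [4.5→5]: (13.96+12.61)/2 × 0.5 = 6.6425
  Sum = 74.3625 µg/mL·h
Extrapolated tail: C_last / k_e = 12.61 / 0.22 = 57.318
AUC_0→∞ = 74.3625 + 57.318 = 131.6805 µg/mL·h

AUC = 131.7 µg/mL·h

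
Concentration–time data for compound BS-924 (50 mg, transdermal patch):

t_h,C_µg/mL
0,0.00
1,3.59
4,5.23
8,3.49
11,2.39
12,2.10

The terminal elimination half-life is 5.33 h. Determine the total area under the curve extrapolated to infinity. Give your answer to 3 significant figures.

Trapezoidal AUC_0→12:
  [0→1]: (0.00+3.59)/2 × 1 = 1.795
  [1→4]: (3.59+5.23)/2 × 3 = 13.23
  [4→8]: (5.23+3.49)/2 × 4 = 17.44
  [8→11]: (3.49+2.39)/2 × 3 = 8.82
  [11→12]: (2.39+2.10)/2 × 1 = 2.245
  Sum = 43.53 µg/mL·h
k_e = ln2 / t½ = 0.693147 / 5.33 = 0.1300 h^-1
Extrapolated tail: C_last / k_e = 2.10 / 0.13 = 16.154
AUC_0→∞ = 43.53 + 16.154 = 59.684 µg/mL·h

AUC = 59.7 µg/mL·h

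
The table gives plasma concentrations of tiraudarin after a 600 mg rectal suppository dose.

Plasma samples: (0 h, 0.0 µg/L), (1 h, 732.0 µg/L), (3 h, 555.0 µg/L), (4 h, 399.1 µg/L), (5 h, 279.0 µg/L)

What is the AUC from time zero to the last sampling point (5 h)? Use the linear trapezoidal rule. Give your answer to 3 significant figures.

Trapezoidal AUC_0→5:
  [0→1]: (0.0+732.0)/2 × 1 = 366.0
  [1→3]: (732.0+555.0)/2 × 2 = 1287.0
  [3→4]: (555.0+399.1)/2 × 1 = 477.05
  [4→5]: (399.1+279.0)/2 × 1 = 339.05
  Sum = 2469.1 µg/L·h

AUC = 2470 µg/L·h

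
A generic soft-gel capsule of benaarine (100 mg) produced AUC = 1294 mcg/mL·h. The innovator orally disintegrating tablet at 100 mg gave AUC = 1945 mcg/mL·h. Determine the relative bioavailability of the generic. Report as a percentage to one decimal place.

F_rel = 66.5%

F_rel = (AUC_test/D_test) / (AUC_ref/D_ref)
      = (1294/100) / (1945/100)
      = 12.94 / 19.45 = 0.6653 = 66.53%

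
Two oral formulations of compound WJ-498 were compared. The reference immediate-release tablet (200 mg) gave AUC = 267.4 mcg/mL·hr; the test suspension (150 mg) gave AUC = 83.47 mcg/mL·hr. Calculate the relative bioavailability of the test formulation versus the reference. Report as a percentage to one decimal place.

F_rel = (AUC_test/D_test) / (AUC_ref/D_ref)
      = (83.47/150) / (267.4/200)
      = 0.556467 / 1.337 = 0.4162 = 41.62%

F_rel = 41.6%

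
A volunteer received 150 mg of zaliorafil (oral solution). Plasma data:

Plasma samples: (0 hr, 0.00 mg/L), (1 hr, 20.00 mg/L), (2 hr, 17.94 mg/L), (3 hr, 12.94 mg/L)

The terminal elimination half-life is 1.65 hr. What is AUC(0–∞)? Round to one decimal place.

Trapezoidal AUC_0→3:
  [0→1]: (0.00+20.00)/2 × 1 = 10.0
  [1→2]: (20.00+17.94)/2 × 1 = 18.97
  [2→3]: (17.94+12.94)/2 × 1 = 15.44
  Sum = 44.41 mg/L·hr
k_e = ln2 / t½ = 0.693147 / 1.65 = 0.4201 hr^-1
Extrapolated tail: C_last / k_e = 12.94 / 0.4201 = 30.802
AUC_0→∞ = 44.41 + 30.802 = 75.212 mg/L·hr

AUC = 75.2 mg/L·hr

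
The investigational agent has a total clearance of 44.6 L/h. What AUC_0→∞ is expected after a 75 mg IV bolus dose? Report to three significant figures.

AUC_0→∞ = Dose_iv / CL
        = 75 / 44.6 = 1.68161 mg/L·h

AUC = 1.68 mg/L·h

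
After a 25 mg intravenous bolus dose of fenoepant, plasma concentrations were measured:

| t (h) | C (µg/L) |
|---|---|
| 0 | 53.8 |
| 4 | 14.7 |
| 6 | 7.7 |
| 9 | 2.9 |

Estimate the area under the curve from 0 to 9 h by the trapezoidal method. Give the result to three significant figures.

AUC = 175 µg/L·h

Trapezoidal AUC_0→9:
  [0→4]: (53.8+14.7)/2 × 4 = 137.0
  [4→6]: (14.7+7.7)/2 × 2 = 22.4
  [6→9]: (7.7+2.9)/2 × 3 = 15.9
  Sum = 175.3 µg/L·h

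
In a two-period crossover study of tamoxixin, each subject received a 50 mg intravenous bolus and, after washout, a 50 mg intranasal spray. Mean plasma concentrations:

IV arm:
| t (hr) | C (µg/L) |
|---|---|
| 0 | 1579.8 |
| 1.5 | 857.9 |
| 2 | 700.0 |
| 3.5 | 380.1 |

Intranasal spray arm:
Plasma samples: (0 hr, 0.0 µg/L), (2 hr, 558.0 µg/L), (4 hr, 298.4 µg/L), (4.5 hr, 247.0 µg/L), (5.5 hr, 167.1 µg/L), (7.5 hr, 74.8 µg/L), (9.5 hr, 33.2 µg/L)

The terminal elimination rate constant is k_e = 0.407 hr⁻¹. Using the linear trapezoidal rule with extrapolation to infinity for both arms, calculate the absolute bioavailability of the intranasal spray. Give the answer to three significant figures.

F = 0.553

Trapezoidal AUC_0→3.5 (IV):
  [0→1.5]: (1579.8+857.9)/2 × 1.5 = 1828.275
  [1.5→2]: (857.9+700.0)/2 × 0.5 = 389.475
  [2→3.5]: (700.0+380.1)/2 × 1.5 = 810.075
  Sum = 3027.825 µg/L·hr
IV tail: 380.1/0.407 = 933.907; AUC_iv,0→∞ = 3027.825 + 933.907 = 3961.732 µg/L·hr
Trapezoidal AUC_0→9.5 (intranasal spray):
  [0→2]: (0.0+558.0)/2 × 2 = 558.0
  [2→4]: (558.0+298.4)/2 × 2 = 856.4
  [4→4.5]: (298.4+247.0)/2 × 0.5 = 136.35
  [4.5→5.5]: (247.0+167.1)/2 × 1 = 207.05
  [5.5→7.5]: (167.1+74.8)/2 × 2 = 241.9
  [7.5→9.5]: (74.8+33.2)/2 × 2 = 108.0
  Sum = 2107.7 µg/L·hr
intranasal spray tail: 33.2/0.407 = 81.572; AUC_ev,0→∞ = 2107.7 + 81.572 = 2189.272 µg/L·hr
F = (AUC_ev/D_ev)/(AUC_iv/D_iv) = (2189.272/50)/(3961.732/50) = 43.78544/79.23464 = 0.5526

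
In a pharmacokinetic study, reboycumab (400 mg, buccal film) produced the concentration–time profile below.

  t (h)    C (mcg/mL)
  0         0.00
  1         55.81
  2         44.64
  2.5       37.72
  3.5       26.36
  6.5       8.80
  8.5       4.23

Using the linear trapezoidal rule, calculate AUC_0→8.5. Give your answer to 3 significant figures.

AUC = 197 mcg/mL·h

Trapezoidal AUC_0→8.5:
  [0→1]: (0.00+55.81)/2 × 1 = 27.905
  [1→2]: (55.81+44.64)/2 × 1 = 50.225
  [2→2.5]: (44.64+37.72)/2 × 0.5 = 20.59
  [2.5→3.5]: (37.72+26.36)/2 × 1 = 32.04
  [3.5→6.5]: (26.36+8.80)/2 × 3 = 52.74
  [6.5→8.5]: (8.80+4.23)/2 × 2 = 13.03
  Sum = 196.53 mcg/mL·h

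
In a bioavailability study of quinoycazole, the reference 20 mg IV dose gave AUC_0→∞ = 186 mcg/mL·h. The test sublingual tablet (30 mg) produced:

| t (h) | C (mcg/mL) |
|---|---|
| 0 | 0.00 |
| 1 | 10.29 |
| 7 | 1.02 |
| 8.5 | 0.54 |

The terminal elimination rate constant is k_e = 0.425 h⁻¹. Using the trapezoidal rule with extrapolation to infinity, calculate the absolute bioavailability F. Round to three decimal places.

Trapezoidal AUC_0→8.5 (sublingual tablet):
  [0→1]: (0.00+10.29)/2 × 1 = 5.145
  [1→7]: (10.29+1.02)/2 × 6 = 33.93
  [7→8.5]: (1.02+0.54)/2 × 1.5 = 1.17
  Sum = 40.245 mcg/mL·h
Tail: C_last/k_e = 0.54/0.425 = 1.271
AUC_0→∞ (sublingual tablet) = 40.245 + 1.271 = 41.516 mcg/mL·h
F = (AUC_ev/D_ev)/(AUC_iv/D_iv) = (41.516/30)/(186/20) = 1.38387/9.3 = 0.1488

F = 0.149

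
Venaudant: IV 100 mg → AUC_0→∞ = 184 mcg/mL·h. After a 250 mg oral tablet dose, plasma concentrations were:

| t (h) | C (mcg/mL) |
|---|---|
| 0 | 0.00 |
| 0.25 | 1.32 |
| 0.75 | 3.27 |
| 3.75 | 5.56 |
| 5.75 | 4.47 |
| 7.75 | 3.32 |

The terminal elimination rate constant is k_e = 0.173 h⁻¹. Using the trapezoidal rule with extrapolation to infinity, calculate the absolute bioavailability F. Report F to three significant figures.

F = 0.112

Trapezoidal AUC_0→7.75 (oral tablet):
  [0→0.25]: (0.00+1.32)/2 × 0.25 = 0.165
  [0.25→0.75]: (1.32+3.27)/2 × 0.5 = 1.1475
  [0.75→3.75]: (3.27+5.56)/2 × 3 = 13.245
  [3.75→5.75]: (5.56+4.47)/2 × 2 = 10.03
  [5.75→7.75]: (4.47+3.32)/2 × 2 = 7.79
  Sum = 32.3775 mcg/mL·h
Tail: C_last/k_e = 3.32/0.173 = 19.191
AUC_0→∞ (oral tablet) = 32.3775 + 19.191 = 51.5685 mcg/mL·h
F = (AUC_ev/D_ev)/(AUC_iv/D_iv) = (51.5685/250)/(184/100) = 0.206274/1.84 = 0.1121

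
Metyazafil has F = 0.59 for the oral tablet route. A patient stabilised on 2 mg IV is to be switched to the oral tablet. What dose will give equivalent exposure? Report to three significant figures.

D_oral = 3.39 mg

For equal systemic exposure: F × D_ev = D_iv
D_ev = D_iv / F = 2 / 0.59 = 3.38983 mg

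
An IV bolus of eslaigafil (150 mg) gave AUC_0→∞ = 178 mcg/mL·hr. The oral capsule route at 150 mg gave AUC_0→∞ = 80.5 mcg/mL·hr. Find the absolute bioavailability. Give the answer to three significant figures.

F = 0.452

F = (AUC_ev / D_ev) / (AUC_iv / D_iv)
  = (80.5/150) / (178/150)
  = 0.536667 / 1.18667 = 0.4522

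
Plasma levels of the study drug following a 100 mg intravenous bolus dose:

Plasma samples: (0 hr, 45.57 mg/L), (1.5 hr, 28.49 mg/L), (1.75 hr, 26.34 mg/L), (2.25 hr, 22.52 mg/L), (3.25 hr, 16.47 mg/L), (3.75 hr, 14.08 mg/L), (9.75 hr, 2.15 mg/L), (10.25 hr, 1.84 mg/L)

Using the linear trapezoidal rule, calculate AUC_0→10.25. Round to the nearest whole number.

Trapezoidal AUC_0→10.25:
  [0→1.5]: (45.57+28.49)/2 × 1.5 = 55.545
  [1.5→1.75]: (28.49+26.34)/2 × 0.25 = 6.85375
  [1.75→2.25]: (26.34+22.52)/2 × 0.5 = 12.215
  [2.25→3.25]: (22.52+16.47)/2 × 1 = 19.495
  [3.25→3.75]: (16.47+14.08)/2 × 0.5 = 7.6375
  [3.75→9.75]: (14.08+2.15)/2 × 6 = 48.69
  [9.75→10.25]: (2.15+1.84)/2 × 0.5 = 0.9975
  Sum = 151.43375 mg/L·hr

AUC = 151 mg/L·hr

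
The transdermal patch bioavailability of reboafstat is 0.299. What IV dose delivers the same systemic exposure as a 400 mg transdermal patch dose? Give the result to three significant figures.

D_iv = 120 mg

Systemic exposure from an extravascular dose = F × D_ev, so the equivalent IV dose is F × D_ev.
D_iv = F × D_ev = 0.299 × 400 = 119.6 mg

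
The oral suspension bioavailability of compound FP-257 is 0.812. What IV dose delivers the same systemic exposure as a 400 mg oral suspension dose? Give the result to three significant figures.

Systemic exposure from an extravascular dose = F × D_ev, so the equivalent IV dose is F × D_ev.
D_iv = F × D_ev = 0.812 × 400 = 324.8 mg

D_iv = 325 mg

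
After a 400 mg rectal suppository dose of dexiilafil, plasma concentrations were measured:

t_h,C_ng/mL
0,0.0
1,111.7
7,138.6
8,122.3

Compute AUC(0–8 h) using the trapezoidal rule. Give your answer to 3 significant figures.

Trapezoidal AUC_0→8:
  [0→1]: (0.0+111.7)/2 × 1 = 55.85
  [1→7]: (111.7+138.6)/2 × 6 = 750.9
  [7→8]: (138.6+122.3)/2 × 1 = 130.45
  Sum = 937.2 ng/mL·h

AUC = 937 ng/mL·h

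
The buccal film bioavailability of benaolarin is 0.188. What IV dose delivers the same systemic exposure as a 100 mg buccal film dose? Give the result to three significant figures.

D_iv = 18.8 mg

Systemic exposure from an extravascular dose = F × D_ev, so the equivalent IV dose is F × D_ev.
D_iv = F × D_ev = 0.188 × 100 = 18.8 mg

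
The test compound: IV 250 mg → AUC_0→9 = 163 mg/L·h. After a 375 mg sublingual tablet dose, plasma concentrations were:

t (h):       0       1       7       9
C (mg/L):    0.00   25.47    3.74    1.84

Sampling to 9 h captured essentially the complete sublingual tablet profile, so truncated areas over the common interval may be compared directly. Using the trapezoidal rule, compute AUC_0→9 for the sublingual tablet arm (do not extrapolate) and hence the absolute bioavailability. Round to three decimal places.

F = 0.433

Trapezoidal AUC_0→9 (sublingual tablet):
  [0→1]: (0.00+25.47)/2 × 1 = 12.735
  [1→7]: (25.47+3.74)/2 × 6 = 87.63
  [7→9]: (3.74+1.84)/2 × 2 = 5.58
  Sum = 105.945 mg/L·h
F = (AUC_ev/D_ev)/(AUC_iv/D_iv) = (105.945/375)/(163/250) = 0.28252/0.652 = 0.4333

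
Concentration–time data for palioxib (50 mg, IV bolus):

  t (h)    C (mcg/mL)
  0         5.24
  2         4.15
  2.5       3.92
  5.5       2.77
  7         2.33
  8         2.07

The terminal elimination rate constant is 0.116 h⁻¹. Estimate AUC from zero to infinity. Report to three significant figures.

Trapezoidal AUC_0→8:
  [0→2]: (5.24+4.15)/2 × 2 = 9.39
  [2→2.5]: (4.15+3.92)/2 × 0.5 = 2.0175
  [2.5→5.5]: (3.92+2.77)/2 × 3 = 10.035
  [5.5→7]: (2.77+2.33)/2 × 1.5 = 3.825
  [7→8]: (2.33+2.07)/2 × 1 = 2.2
  Sum = 27.4675 mcg/mL·h
Extrapolated tail: C_last / k_e = 2.07 / 0.116 = 17.845
AUC_0→∞ = 27.4675 + 17.845 = 45.3125 mcg/mL·h

AUC = 45.3 mcg/mL·h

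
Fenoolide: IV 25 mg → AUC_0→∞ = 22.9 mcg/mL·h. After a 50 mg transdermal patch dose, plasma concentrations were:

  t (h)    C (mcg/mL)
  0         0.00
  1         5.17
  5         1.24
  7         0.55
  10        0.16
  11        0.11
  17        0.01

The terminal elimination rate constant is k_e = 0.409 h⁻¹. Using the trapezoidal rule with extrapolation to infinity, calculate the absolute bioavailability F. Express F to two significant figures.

Trapezoidal AUC_0→17 (transdermal patch):
  [0→1]: (0.00+5.17)/2 × 1 = 2.585
  [1→5]: (5.17+1.24)/2 × 4 = 12.82
  [5→7]: (1.24+0.55)/2 × 2 = 1.79
  [7→10]: (0.55+0.16)/2 × 3 = 1.065
  [10→11]: (0.16+0.11)/2 × 1 = 0.135
  [11→17]: (0.11+0.01)/2 × 6 = 0.36
  Sum = 18.755 mcg/mL·h
Tail: C_last/k_e = 0.01/0.409 = 0.024
AUC_0→∞ (transdermal patch) = 18.755 + 0.024 = 18.779 mcg/mL·h
F = (AUC_ev/D_ev)/(AUC_iv/D_iv) = (18.779/50)/(22.9/25) = 0.37558/0.916 = 0.4100

F = 0.41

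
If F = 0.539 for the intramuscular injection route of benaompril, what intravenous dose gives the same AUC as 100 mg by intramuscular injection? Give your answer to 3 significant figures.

Systemic exposure from an extravascular dose = F × D_ev, so the equivalent IV dose is F × D_ev.
D_iv = F × D_ev = 0.539 × 100 = 53.9 mg

D_iv = 53.9 mg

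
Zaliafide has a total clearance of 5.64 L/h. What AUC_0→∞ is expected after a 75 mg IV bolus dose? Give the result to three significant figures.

AUC_0→∞ = Dose_iv / CL
        = 75 / 5.64 = 13.2979 mg/L·h

AUC = 13.3 mg/L·h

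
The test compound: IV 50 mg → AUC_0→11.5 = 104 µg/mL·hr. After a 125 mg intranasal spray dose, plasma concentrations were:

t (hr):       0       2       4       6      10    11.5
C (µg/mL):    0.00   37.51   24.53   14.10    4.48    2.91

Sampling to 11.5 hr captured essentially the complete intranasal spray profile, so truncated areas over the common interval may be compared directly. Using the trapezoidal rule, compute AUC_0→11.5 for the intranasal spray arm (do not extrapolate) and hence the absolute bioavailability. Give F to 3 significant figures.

Trapezoidal AUC_0→11.5 (intranasal spray):
  [0→2]: (0.00+37.51)/2 × 2 = 37.51
  [2→4]: (37.51+24.53)/2 × 2 = 62.04
  [4→6]: (24.53+14.10)/2 × 2 = 38.63
  [6→10]: (14.10+4.48)/2 × 4 = 37.16
  [10→11.5]: (4.48+2.91)/2 × 1.5 = 5.5425
  Sum = 180.8825 µg/mL·hr
F = (AUC_ev/D_ev)/(AUC_iv/D_iv) = (180.8825/125)/(104/50) = 1.44706/2.08 = 0.6957

F = 0.696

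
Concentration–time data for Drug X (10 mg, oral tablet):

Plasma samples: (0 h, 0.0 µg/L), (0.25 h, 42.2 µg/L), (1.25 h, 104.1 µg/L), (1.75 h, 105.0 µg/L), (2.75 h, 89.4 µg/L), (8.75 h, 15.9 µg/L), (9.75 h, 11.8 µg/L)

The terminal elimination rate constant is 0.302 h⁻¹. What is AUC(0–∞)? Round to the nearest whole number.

Trapezoidal AUC_0→9.75:
  [0→0.25]: (0.0+42.2)/2 × 0.25 = 5.275
  [0.25→1.25]: (42.2+104.1)/2 × 1 = 73.15
  [1.25→1.75]: (104.1+105.0)/2 × 0.5 = 52.275
  [1.75→2.75]: (105.0+89.4)/2 × 1 = 97.2
  [2.75→8.75]: (89.4+15.9)/2 × 6 = 315.9
  [8.75→9.75]: (15.9+11.8)/2 × 1 = 13.85
  Sum = 557.65 µg/L·h
Extrapolated tail: C_last / k_e = 11.8 / 0.302 = 39.073
AUC_0→∞ = 557.65 + 39.073 = 596.723 µg/L·h

AUC = 597 µg/L·h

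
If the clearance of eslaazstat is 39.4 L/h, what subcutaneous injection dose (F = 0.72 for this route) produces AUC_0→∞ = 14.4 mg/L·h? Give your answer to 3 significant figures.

Dose = 788 mg

Dose = CL × AUC_0→∞ / F
     = 39.4 × 14.4 / 0.72 = 788 mg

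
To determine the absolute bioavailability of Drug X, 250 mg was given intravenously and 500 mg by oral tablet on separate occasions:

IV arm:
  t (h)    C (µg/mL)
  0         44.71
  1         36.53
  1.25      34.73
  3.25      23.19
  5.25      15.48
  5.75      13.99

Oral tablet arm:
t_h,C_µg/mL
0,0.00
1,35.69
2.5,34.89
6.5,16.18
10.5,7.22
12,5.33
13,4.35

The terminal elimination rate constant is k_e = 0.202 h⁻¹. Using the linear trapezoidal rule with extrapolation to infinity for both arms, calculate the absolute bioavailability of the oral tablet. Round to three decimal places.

Trapezoidal AUC_0→5.75 (IV):
  [0→1]: (44.71+36.53)/2 × 1 = 40.62
  [1→1.25]: (36.53+34.73)/2 × 0.25 = 8.9075
  [1.25→3.25]: (34.73+23.19)/2 × 2 = 57.92
  [3.25→5.25]: (23.19+15.48)/2 × 2 = 38.67
  [5.25→5.75]: (15.48+13.99)/2 × 0.5 = 7.3675
  Sum = 153.485 µg/mL·h
IV tail: 13.99/0.202 = 69.257; AUC_iv,0→∞ = 153.485 + 69.257 = 222.742 µg/mL·h
Trapezoidal AUC_0→13 (oral tablet):
  [0→1]: (0.00+35.69)/2 × 1 = 17.845
  [1→2.5]: (35.69+34.89)/2 × 1.5 = 52.935
  [2.5→6.5]: (34.89+16.18)/2 × 4 = 102.14
  [6.5→10.5]: (16.18+7.22)/2 × 4 = 46.8
  [10.5→12]: (7.22+5.33)/2 × 1.5 = 9.4125
  [12→13]: (5.33+4.35)/2 × 1 = 4.84
  Sum = 233.9725 µg/mL·h
oral tablet tail: 4.35/0.202 = 21.535; AUC_ev,0→∞ = 233.9725 + 21.535 = 255.5075 µg/mL·h
F = (AUC_ev/D_ev)/(AUC_iv/D_iv) = (255.5075/500)/(222.742/250) = 0.511015/0.890968 = 0.5736

F = 0.574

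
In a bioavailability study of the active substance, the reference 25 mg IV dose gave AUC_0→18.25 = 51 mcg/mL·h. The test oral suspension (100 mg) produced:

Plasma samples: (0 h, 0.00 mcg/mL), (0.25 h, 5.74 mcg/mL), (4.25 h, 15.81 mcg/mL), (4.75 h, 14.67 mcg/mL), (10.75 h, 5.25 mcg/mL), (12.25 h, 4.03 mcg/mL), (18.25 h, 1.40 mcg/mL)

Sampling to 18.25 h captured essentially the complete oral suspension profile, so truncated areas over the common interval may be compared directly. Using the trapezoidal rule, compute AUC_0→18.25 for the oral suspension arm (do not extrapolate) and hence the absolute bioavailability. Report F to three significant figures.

F = 0.659

Trapezoidal AUC_0→18.25 (oral suspension):
  [0→0.25]: (0.00+5.74)/2 × 0.25 = 0.7175
  [0.25→4.25]: (5.74+15.81)/2 × 4 = 43.1
  [4.25→4.75]: (15.81+14.67)/2 × 0.5 = 7.62
  [4.75→10.75]: (14.67+5.25)/2 × 6 = 59.76
  [10.75→12.25]: (5.25+4.03)/2 × 1.5 = 6.96
  [12.25→18.25]: (4.03+1.40)/2 × 6 = 16.29
  Sum = 134.4475 mcg/mL·h
F = (AUC_ev/D_ev)/(AUC_iv/D_iv) = (134.4475/100)/(51/25) = 1.344475/2.04 = 0.6591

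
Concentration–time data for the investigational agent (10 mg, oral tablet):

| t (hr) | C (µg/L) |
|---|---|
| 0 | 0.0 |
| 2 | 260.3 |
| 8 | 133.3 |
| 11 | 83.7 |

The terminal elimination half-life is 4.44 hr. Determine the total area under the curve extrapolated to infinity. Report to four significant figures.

Trapezoidal AUC_0→11:
  [0→2]: (0.0+260.3)/2 × 2 = 260.3
  [2→8]: (260.3+133.3)/2 × 6 = 1180.8
  [8→11]: (133.3+83.7)/2 × 3 = 325.5
  Sum = 1766.6 µg/L·hr
k_e = ln2 / t½ = 0.693147 / 4.44 = 0.1561 hr^-1
Extrapolated tail: C_last / k_e = 83.7 / 0.1561 = 536.195
AUC_0→∞ = 1766.6 + 536.195 = 2302.795 µg/L·hr

AUC = 2303 µg/L·hr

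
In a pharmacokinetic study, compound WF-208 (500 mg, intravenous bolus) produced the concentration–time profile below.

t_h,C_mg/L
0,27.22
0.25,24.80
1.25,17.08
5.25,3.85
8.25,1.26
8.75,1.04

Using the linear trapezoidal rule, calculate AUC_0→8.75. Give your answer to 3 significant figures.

Trapezoidal AUC_0→8.75:
  [0→0.25]: (27.22+24.80)/2 × 0.25 = 6.5025
  [0.25→1.25]: (24.80+17.08)/2 × 1 = 20.94
  [1.25→5.25]: (17.08+3.85)/2 × 4 = 41.86
  [5.25→8.25]: (3.85+1.26)/2 × 3 = 7.665
  [8.25→8.75]: (1.26+1.04)/2 × 0.5 = 0.575
  Sum = 77.5425 mg/L·h

AUC = 77.5 mg/L·h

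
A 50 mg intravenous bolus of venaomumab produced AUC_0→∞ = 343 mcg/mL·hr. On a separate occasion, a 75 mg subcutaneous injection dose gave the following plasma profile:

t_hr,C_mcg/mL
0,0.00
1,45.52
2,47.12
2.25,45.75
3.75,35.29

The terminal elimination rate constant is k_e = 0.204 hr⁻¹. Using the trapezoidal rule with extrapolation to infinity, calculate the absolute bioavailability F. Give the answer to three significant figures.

Trapezoidal AUC_0→3.75 (subcutaneous injection):
  [0→1]: (0.00+45.52)/2 × 1 = 22.76
  [1→2]: (45.52+47.12)/2 × 1 = 46.32
  [2→2.25]: (47.12+45.75)/2 × 0.25 = 11.60875
  [2.25→3.75]: (45.75+35.29)/2 × 1.5 = 60.78
  Sum = 141.46875 mcg/mL·hr
Tail: C_last/k_e = 35.29/0.204 = 172.990
AUC_0→∞ (subcutaneous injection) = 141.46875 + 172.990 = 314.45875 mcg/mL·hr
F = (AUC_ev/D_ev)/(AUC_iv/D_iv) = (314.45875/75)/(343/50) = 4.19278/6.86 = 0.6112

F = 0.611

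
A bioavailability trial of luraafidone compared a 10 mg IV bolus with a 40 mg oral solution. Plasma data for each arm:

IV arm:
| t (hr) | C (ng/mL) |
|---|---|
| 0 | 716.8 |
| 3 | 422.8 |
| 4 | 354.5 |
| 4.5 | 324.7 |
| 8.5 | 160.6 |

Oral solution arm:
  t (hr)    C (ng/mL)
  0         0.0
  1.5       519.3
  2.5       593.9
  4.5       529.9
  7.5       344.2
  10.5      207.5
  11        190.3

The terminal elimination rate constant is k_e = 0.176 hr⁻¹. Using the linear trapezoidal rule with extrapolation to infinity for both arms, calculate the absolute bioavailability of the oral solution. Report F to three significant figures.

Trapezoidal AUC_0→8.5 (IV):
  [0→3]: (716.8+422.8)/2 × 3 = 1709.4
  [3→4]: (422.8+354.5)/2 × 1 = 388.65
  [4→4.5]: (354.5+324.7)/2 × 0.5 = 169.8
  [4.5→8.5]: (324.7+160.6)/2 × 4 = 970.6
  Sum = 3238.45 ng/mL·hr
IV tail: 160.6/0.176 = 912.500; AUC_iv,0→∞ = 3238.45 + 912.500 = 4150.95 ng/mL·hr
Trapezoidal AUC_0→11 (oral solution):
  [0→1.5]: (0.0+519.3)/2 × 1.5 = 389.475
  [1.5→2.5]: (519.3+593.9)/2 × 1 = 556.6
  [2.5→4.5]: (593.9+529.9)/2 × 2 = 1123.8
  [4.5→7.5]: (529.9+344.2)/2 × 3 = 1311.15
  [7.5→10.5]: (344.2+207.5)/2 × 3 = 827.55
  [10.5→11]: (207.5+190.3)/2 × 0.5 = 99.45
  Sum = 4308.025 ng/mL·hr
oral solution tail: 190.3/0.176 = 1081.250; AUC_ev,0→∞ = 4308.025 + 1081.250 = 5389.275 ng/mL·hr
F = (AUC_ev/D_ev)/(AUC_iv/D_iv) = (5389.275/40)/(4150.95/10) = 134.732/415.095 = 0.3246

F = 0.325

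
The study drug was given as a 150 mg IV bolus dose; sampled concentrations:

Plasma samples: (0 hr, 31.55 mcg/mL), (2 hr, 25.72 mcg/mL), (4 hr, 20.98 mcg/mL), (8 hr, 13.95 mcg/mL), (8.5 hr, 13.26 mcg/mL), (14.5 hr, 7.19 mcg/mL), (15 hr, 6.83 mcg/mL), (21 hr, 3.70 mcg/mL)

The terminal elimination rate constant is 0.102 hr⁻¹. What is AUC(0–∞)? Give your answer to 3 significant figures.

Trapezoidal AUC_0→21:
  [0→2]: (31.55+25.72)/2 × 2 = 57.27
  [2→4]: (25.72+20.98)/2 × 2 = 46.7
  [4→8]: (20.98+13.95)/2 × 4 = 69.86
  [8→8.5]: (13.95+13.26)/2 × 0.5 = 6.8025
  [8.5→14.5]: (13.26+7.19)/2 × 6 = 61.35
  [14.5→15]: (7.19+6.83)/2 × 0.5 = 3.505
  [15→21]: (6.83+3.70)/2 × 6 = 31.59
  Sum = 277.0775 mcg/mL·hr
Extrapolated tail: C_last / k_e = 3.70 / 0.102 = 36.275
AUC_0→∞ = 277.0775 + 36.275 = 313.3525 mcg/mL·hr

AUC = 313 mcg/mL·hr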